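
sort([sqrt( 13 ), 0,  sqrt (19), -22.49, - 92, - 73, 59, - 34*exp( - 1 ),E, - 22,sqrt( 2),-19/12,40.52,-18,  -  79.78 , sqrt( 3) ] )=[  -  92, - 79.78,-73, - 22.49 , - 22, - 18, - 34 * exp( - 1),  -  19/12, 0, sqrt(2), sqrt( 3),E,sqrt( 13 ), sqrt( 19),40.52,59 ]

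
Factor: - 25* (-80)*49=98000 =2^4*5^3*7^2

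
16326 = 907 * 18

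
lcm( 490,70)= 490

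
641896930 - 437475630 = 204421300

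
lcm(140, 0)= 0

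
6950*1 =6950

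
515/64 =515/64 = 8.05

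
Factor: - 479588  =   - 2^2*47^1*2551^1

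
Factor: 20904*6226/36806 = 2^3*3^1*7^ ( - 1) * 13^1*67^1 * 239^( - 1 )*283^1 = 5915832/1673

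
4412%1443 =83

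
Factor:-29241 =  - 3^4*19^2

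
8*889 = 7112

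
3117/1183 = 3117/1183 = 2.63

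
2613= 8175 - 5562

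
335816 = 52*6458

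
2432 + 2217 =4649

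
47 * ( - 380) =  - 17860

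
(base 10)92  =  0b1011100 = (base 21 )48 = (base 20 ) 4C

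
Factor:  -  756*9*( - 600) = 2^5*3^6*5^2*7^1 = 4082400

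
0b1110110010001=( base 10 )7569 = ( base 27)aa9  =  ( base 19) 11I7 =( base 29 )900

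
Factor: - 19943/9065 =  - 5^ ( - 1 )*11^1 = - 11/5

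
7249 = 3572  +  3677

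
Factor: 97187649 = 3^1*13^1*1361^1*1831^1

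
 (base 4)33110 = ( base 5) 12410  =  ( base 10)980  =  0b1111010100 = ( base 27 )198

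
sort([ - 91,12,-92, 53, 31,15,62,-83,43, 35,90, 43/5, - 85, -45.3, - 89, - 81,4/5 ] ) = [ - 92,-91, - 89,-85, - 83,  -  81, - 45.3, 4/5,43/5, 12 , 15, 31, 35,43 , 53,62 , 90 ] 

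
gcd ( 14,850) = 2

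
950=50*19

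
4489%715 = 199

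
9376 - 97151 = -87775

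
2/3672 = 1/1836 = 0.00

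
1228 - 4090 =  - 2862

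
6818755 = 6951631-132876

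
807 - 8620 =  - 7813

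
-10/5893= - 1+5883/5893= - 0.00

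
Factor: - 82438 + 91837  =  9399= 3^1*13^1  *  241^1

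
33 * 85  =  2805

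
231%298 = 231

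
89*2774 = 246886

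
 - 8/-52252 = 2/13063 = 0.00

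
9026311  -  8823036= 203275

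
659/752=659/752= 0.88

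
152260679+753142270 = 905402949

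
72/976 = 9/122  =  0.07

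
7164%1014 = 66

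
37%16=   5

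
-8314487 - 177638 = - 8492125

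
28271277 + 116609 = 28387886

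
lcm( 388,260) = 25220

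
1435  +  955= 2390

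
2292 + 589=2881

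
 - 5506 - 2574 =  - 8080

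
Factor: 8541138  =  2^1*3^1*29^1* 191^1*257^1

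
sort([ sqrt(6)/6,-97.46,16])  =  [ - 97.46,sqrt( 6)/6,16]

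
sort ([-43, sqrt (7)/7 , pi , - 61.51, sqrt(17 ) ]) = [- 61.51, - 43, sqrt( 7)/7, pi,  sqrt( 17 )] 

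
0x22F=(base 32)HF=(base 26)LD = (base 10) 559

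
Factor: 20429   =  31^1*659^1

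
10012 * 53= 530636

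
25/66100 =1/2644 = 0.00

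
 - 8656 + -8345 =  - 17001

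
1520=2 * 760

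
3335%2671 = 664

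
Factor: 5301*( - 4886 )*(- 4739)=2^1 * 3^2*7^2*19^1*31^1 *349^1*677^1 = 122743350954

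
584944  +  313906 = 898850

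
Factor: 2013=3^1*11^1 *61^1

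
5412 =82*66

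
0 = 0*30320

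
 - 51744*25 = -1293600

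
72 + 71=143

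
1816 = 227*8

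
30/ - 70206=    - 5/11701 =-  0.00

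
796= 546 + 250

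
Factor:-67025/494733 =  - 3^ ( - 1)*5^2*7^1*383^1 *164911^( - 1)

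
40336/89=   40336/89  =  453.21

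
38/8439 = 38/8439 = 0.00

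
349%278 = 71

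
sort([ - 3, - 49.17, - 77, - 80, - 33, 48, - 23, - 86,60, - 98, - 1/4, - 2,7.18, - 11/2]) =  [-98, - 86, - 80, - 77,-49.17,-33,-23, - 11/2,-3, - 2, - 1/4, 7.18,48,  60]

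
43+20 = 63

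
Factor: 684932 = 2^2  *171233^1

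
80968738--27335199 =108303937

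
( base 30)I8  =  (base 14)2B2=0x224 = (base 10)548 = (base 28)JG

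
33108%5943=3393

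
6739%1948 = 895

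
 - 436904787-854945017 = -1291849804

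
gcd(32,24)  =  8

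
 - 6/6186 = -1+1030/1031 =-0.00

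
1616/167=9  +  113/167=9.68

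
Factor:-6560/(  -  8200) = 2^2*5^( - 1 ) = 4/5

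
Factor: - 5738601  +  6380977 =2^3*7^1*11471^1 = 642376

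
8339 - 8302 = 37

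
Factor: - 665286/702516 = -2^( - 1 )*58543^( -1 )*110881^1 = - 110881/117086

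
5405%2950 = 2455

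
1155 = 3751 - 2596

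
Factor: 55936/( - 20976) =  - 2^3*3^(-1)= - 8/3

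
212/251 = 212/251 = 0.84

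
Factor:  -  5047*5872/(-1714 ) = 14817992/857= 2^3 * 7^2*103^1 *367^1*857^ (  -  1) 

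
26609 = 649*41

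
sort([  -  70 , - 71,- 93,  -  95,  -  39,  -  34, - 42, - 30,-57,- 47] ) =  [-95, - 93, - 71,-70, - 57, - 47 ,-42, - 39,  -  34,-30]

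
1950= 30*65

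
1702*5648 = 9612896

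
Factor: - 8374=  -  2^1*53^1*79^1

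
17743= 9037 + 8706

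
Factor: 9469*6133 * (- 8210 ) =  - 476782425170 = -2^1*5^1*17^1 * 557^1*821^1*6133^1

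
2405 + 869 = 3274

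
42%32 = 10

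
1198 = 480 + 718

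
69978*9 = 629802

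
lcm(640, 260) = 8320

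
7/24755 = 7/24755 = 0.00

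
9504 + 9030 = 18534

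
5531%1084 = 111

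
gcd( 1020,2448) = 204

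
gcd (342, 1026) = 342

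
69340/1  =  69340= 69340.00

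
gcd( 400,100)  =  100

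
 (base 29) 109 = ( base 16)352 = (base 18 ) 2b4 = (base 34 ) p0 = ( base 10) 850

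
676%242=192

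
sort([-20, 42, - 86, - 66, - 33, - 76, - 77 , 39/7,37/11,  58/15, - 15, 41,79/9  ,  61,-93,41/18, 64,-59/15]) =[  -  93, - 86,-77 , - 76,-66,-33,- 20 , - 15, -59/15,41/18, 37/11,58/15, 39/7,79/9, 41, 42, 61, 64]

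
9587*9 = 86283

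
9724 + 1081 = 10805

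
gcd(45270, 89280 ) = 90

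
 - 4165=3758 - 7923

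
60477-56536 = 3941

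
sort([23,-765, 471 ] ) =[ - 765,23,471 ] 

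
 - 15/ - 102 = 5/34= 0.15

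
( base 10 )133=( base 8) 205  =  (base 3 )11221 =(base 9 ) 157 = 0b10000101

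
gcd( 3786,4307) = 1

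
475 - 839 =- 364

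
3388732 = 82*41326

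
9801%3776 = 2249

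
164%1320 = 164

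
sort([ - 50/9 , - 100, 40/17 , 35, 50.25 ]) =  [- 100, - 50/9,40/17, 35, 50.25 ] 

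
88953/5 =88953/5 = 17790.60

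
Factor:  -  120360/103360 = -2^( - 3)*3^1*19^(-1)*59^1 = - 177/152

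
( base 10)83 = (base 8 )123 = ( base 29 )2p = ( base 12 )6b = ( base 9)102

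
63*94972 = 5983236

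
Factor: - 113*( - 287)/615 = 791/15 = 3^( - 1)*5^( - 1)*7^1 * 113^1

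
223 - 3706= -3483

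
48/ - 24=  - 2/1 = -2.00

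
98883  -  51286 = 47597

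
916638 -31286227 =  - 30369589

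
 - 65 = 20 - 85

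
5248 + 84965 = 90213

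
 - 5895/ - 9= 655 + 0/1 = 655.00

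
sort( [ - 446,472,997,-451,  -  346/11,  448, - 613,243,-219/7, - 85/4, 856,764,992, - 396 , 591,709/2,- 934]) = [ - 934, - 613, - 451, - 446,- 396, - 346/11, - 219/7, - 85/4,243,709/2,448,472, 591,764,856, 992,997]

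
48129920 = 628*76640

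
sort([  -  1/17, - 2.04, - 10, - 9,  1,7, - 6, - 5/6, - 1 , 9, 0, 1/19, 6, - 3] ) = [ -10, - 9, - 6, - 3, - 2.04, - 1, - 5/6, - 1/17, 0,  1/19, 1, 6,7, 9 ]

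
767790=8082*95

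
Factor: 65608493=31^1*2116403^1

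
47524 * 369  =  17536356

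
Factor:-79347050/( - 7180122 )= 3^( - 1)* 5^2*53^( - 1 )*67^( - 1 )*337^( - 1)*569^1*2789^1   =  39673525/3590061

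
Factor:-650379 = -3^1*431^1 * 503^1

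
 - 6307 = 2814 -9121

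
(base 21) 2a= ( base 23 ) 26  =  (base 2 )110100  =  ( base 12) 44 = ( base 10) 52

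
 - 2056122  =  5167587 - 7223709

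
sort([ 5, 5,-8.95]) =[ - 8.95, 5, 5] 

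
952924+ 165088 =1118012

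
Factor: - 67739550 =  - 2^1*3^1*5^2*307^1*1471^1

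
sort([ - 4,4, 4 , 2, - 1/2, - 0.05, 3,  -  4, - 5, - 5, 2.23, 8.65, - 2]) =[ - 5, -5 , - 4, - 4, - 2,-1/2, - 0.05, 2,2.23,  3, 4 , 4,  8.65]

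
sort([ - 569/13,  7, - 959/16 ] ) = [ - 959/16, - 569/13, 7]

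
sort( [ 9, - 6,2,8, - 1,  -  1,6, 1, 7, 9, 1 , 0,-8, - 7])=[ - 8, -7, - 6 ,-1,-1,0 , 1,1,2,6, 7, 8, 9, 9 ] 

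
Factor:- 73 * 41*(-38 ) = 2^1 * 19^1 * 41^1*73^1=113734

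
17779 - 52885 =  -  35106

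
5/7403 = 5/7403 = 0.00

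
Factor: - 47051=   -  47051^1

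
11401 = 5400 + 6001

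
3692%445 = 132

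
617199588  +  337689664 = 954889252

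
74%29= 16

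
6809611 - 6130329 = 679282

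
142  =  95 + 47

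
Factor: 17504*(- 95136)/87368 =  - 2^7*3^1*67^(-1) *163^(  -  1)*547^1*991^1 = - 208157568/10921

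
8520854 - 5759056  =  2761798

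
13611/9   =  1512+1/3 =1512.33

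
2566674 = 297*8642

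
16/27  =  16/27 = 0.59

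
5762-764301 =- 758539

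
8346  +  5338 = 13684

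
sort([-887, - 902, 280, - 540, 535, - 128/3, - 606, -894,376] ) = [ - 902, - 894,-887, - 606, - 540 , - 128/3,280,376, 535] 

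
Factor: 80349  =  3^1*26783^1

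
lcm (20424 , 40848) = 40848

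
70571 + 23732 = 94303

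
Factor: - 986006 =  - 2^1*7^1*70429^1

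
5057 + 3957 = 9014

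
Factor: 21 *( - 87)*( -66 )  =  120582 = 2^1*3^3*7^1*11^1*29^1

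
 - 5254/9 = -5254/9 =-583.78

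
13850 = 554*25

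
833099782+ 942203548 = 1775303330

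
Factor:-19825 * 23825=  - 472330625 = - 5^4*13^1*61^1* 953^1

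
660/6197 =660/6197 = 0.11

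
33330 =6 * 5555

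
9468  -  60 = 9408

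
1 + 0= 1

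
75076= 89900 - 14824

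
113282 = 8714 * 13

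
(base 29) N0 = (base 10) 667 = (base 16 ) 29b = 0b1010011011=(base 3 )220201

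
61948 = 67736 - 5788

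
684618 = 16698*41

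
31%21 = 10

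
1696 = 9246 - 7550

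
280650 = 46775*6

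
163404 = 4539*36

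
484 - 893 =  - 409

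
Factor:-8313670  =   - 2^1*5^1*831367^1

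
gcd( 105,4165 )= 35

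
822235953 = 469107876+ 353128077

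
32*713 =22816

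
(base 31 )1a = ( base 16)29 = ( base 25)1g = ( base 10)41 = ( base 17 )27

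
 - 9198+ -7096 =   -  16294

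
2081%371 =226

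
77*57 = 4389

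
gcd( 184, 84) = 4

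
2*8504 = 17008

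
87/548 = 87/548 = 0.16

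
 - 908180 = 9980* ( -91 )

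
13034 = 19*686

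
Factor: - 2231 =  - 23^1*97^1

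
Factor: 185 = 5^1*37^1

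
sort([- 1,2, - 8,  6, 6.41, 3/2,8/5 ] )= [ - 8, - 1,3/2,8/5,2,  6, 6.41]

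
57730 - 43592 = 14138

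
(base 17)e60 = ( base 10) 4148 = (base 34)3k0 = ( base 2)1000000110100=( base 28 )584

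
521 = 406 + 115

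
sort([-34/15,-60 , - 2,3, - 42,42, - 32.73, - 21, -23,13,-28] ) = [ - 60, - 42,-32.73,-28, - 23, - 21, - 34/15, - 2, 3,13,42] 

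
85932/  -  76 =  - 1131+6/19 = - 1130.68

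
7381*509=3756929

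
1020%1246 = 1020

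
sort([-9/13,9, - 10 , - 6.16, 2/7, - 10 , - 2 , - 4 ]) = [-10,-10, - 6.16, - 4, - 2, - 9/13 , 2/7,  9 ] 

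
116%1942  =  116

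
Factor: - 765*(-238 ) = 182070 = 2^1*3^2*5^1*7^1*17^2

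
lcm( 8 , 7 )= 56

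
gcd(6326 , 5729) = 1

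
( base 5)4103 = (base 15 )253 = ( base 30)HI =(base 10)528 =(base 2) 1000010000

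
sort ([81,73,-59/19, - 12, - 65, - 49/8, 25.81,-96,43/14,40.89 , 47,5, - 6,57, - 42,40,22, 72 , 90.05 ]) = [ - 96 ,-65 , - 42, - 12, - 49/8, - 6, - 59/19,43/14,5, 22, 25.81, 40, 40.89 , 47 , 57,  72 , 73,81, 90.05 ] 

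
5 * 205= 1025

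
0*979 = 0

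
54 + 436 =490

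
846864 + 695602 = 1542466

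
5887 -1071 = 4816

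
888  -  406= 482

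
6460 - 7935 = - 1475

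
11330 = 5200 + 6130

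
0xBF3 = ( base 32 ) 2vj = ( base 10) 3059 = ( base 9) 4168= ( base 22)671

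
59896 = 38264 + 21632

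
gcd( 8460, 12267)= 423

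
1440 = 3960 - 2520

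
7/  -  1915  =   - 1+1908/1915 = - 0.00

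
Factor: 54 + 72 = 126 = 2^1 * 3^2*7^1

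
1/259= 1/259 = 0.00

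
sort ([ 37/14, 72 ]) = [37/14,72 ] 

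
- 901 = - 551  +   - 350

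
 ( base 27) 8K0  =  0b1100011100100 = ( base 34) 5HE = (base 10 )6372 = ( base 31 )6JH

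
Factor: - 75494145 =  - 3^1*5^1*31^1*179^1*907^1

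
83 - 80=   3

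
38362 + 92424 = 130786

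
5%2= 1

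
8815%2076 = 511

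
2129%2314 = 2129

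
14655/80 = 183 + 3/16 = 183.19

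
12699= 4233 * 3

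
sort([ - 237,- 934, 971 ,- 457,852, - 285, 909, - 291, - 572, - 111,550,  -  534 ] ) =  [  -  934, - 572, - 534, - 457 ,- 291 ,-285,- 237, - 111, 550, 852,909,971 ]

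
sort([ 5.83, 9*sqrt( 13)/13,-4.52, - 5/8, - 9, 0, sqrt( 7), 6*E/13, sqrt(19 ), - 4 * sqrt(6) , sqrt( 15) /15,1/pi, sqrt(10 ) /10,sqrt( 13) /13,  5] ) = [- 4*sqrt( 6),  -  9, - 4.52, - 5/8 , 0, sqrt( 15)/15,  sqrt( 13) /13,sqrt( 10 ) /10, 1/pi,6*E/13, 9*sqrt(13)/13, sqrt ( 7 ) , sqrt( 19), 5 , 5.83] 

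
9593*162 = 1554066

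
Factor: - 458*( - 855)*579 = 2^1*3^3*5^1*19^1 * 193^1*229^1 = 226730610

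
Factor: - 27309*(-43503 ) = 3^2*17^1*853^1 * 9103^1 = 1188023427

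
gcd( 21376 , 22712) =1336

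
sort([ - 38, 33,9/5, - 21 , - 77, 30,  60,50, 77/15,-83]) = [ - 83, - 77, - 38, - 21,9/5, 77/15, 30, 33, 50, 60] 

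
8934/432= 20+ 49/72 = 20.68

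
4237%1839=559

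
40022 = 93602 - 53580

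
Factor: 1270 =2^1*5^1*127^1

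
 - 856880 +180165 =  - 676715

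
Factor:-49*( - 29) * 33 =3^1*7^2*11^1*29^1 = 46893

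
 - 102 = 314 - 416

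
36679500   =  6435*5700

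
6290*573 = 3604170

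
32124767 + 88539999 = 120664766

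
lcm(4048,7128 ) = 327888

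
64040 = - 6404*( - 10)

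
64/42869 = 64/42869  =  0.00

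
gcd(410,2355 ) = 5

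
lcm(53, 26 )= 1378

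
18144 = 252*72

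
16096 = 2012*8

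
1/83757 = 1/83757 = 0.00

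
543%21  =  18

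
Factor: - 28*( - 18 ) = 504 = 2^3*3^2*7^1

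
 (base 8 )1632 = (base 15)417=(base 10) 922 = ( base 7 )2455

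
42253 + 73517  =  115770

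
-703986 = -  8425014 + 7721028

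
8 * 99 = 792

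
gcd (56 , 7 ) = 7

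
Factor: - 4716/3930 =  - 2^1 * 3^1* 5^ ( - 1) = - 6/5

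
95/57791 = 95/57791 = 0.00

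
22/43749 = 22/43749 = 0.00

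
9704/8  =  1213 = 1213.00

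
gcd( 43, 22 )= 1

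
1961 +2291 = 4252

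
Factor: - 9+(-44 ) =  - 53=   - 53^1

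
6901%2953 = 995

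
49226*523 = 25745198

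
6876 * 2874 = 19761624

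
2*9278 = 18556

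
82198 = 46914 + 35284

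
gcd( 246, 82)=82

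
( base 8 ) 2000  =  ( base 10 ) 1024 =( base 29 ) 169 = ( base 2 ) 10000000000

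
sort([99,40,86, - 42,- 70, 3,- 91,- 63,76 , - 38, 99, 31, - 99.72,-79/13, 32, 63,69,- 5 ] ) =[-99.72,-91, - 70  , - 63,-42, - 38,  -  79/13,- 5, 3,  31, 32, 40, 63, 69, 76, 86, 99, 99 ] 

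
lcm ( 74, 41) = 3034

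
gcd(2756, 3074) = 106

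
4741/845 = 5 +516/845 = 5.61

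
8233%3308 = 1617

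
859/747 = 859/747 = 1.15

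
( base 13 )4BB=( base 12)592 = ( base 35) NP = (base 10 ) 830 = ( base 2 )1100111110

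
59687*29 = 1730923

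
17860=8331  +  9529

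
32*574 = 18368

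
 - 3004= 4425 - 7429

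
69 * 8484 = 585396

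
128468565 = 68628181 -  - 59840384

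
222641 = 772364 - 549723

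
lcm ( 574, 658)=26978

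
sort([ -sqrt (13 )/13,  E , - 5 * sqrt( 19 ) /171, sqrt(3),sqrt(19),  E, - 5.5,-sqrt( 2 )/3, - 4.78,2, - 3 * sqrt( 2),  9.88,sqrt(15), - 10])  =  [ - 10, - 5.5, - 4.78, - 3 * sqrt(2 ), -sqrt( 2) /3 ,-sqrt( 13 ) /13, - 5*sqrt(19 )/171,sqrt( 3 ), 2,  E, E, sqrt ( 15), sqrt(19 ),9.88]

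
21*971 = 20391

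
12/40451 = 12/40451 =0.00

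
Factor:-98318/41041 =- 2^1 * 7^( - 1)*13^( - 1)*109^1= -218/91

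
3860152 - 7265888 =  - 3405736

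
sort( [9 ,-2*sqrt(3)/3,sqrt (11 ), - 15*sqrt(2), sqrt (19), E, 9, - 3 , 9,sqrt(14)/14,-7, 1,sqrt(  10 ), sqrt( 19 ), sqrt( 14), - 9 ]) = [ - 15  *  sqrt(2), - 9, - 7, - 3, - 2*sqrt(3) /3 , sqrt ( 14)/14,1, E,sqrt(10), sqrt(11),sqrt(14), sqrt( 19), sqrt(19), 9,9, 9 ]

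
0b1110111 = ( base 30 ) 3T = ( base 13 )92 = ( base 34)3h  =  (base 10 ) 119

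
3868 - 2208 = 1660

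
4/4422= 2/2211 = 0.00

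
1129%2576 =1129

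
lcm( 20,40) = 40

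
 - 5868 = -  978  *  6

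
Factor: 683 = 683^1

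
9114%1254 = 336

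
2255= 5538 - 3283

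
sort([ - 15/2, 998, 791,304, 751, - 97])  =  [  -  97, - 15/2,304,751, 791, 998] 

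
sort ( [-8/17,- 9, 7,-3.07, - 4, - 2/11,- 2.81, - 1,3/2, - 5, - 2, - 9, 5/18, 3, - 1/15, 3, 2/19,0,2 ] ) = [  -  9,-9, - 5, - 4, - 3.07, - 2.81, - 2, - 1, - 8/17, -2/11, - 1/15,0, 2/19,5/18, 3/2, 2,  3,  3, 7 ]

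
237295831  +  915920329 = 1153216160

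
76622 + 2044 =78666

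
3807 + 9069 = 12876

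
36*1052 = 37872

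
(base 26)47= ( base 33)3C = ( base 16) 6F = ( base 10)111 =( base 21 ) 56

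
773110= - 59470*( - 13 )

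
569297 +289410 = 858707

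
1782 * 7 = 12474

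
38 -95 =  - 57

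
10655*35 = 372925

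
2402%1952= 450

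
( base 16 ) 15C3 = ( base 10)5571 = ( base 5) 134241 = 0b1010111000011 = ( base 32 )5e3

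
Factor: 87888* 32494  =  2855832672  =  2^5*3^1 *7^1 *11^1 * 211^1 * 1831^1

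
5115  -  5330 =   -  215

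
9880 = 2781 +7099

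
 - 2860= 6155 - 9015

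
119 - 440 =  - 321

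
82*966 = 79212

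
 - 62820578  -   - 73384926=10564348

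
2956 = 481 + 2475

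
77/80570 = 11/11510 = 0.00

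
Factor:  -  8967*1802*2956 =-47764626504 = -  2^3*3^1*7^2*17^1*53^1*61^1 * 739^1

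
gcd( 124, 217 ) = 31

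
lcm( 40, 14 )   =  280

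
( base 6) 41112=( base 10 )5444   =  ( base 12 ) 3198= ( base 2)1010101000100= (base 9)7418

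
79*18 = 1422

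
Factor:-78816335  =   - 5^1*13^1 * 17^1*71327^1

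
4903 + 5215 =10118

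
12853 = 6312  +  6541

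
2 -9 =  - 7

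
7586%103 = 67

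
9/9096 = 3/3032 =0.00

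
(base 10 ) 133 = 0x85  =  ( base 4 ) 2011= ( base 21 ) 67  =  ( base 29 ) 4h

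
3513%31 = 10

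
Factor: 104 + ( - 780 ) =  - 2^2*13^2  =  - 676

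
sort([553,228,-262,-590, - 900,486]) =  [ -900,-590,- 262,228,486,553]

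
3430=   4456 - 1026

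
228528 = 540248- 311720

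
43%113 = 43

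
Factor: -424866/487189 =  - 2^1*3^1*13^2*131^( - 1 )*419^1*3719^(-1 )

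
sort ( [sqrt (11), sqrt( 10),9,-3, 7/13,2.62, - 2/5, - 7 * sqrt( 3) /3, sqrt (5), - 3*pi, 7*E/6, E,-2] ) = [ - 3*pi, - 7*sqrt( 3)/3,-3,-2, -2/5, 7/13,sqrt( 5),2.62, E , sqrt( 10) , 7*E/6, sqrt(11),9]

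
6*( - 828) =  - 4968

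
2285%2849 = 2285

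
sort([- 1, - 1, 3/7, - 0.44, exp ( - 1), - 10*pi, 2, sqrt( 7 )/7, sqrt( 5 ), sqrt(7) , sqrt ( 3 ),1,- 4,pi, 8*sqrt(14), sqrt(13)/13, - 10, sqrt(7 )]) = [ -10*pi, - 10, - 4, - 1, - 1, - 0.44,  sqrt(13 )/13,exp( - 1), sqrt( 7)/7, 3/7, 1, sqrt( 3 ), 2 , sqrt(5 ) , sqrt( 7 ), sqrt (7), pi,  8*sqrt(14 )] 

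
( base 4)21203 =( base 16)263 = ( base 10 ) 611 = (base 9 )748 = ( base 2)1001100011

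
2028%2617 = 2028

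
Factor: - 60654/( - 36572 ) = 2^(- 1)  *  3^1 * 11^1*41^(  -  1 )*223^(-1 )*919^1 = 30327/18286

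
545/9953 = 545/9953 =0.05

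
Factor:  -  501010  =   - 2^1*5^1*50101^1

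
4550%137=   29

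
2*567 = 1134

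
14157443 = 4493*3151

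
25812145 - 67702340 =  - 41890195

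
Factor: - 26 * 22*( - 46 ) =26312 = 2^3*11^1*13^1*23^1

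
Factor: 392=2^3*7^2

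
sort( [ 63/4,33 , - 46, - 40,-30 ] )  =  [- 46,-40, - 30,63/4 , 33]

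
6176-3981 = 2195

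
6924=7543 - 619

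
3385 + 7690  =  11075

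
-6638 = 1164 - 7802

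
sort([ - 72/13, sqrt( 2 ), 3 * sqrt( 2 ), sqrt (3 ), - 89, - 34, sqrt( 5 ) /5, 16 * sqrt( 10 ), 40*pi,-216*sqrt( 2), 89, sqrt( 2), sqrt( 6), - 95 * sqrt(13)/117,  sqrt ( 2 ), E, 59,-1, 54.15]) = [ - 216*sqrt( 2),- 89, - 34, - 72/13,-95* sqrt(13 )/117,  -  1,sqrt( 5 )/5, sqrt( 2), sqrt( 2 ),sqrt(2),sqrt( 3), sqrt( 6), E, 3*sqrt( 2 ), 16*sqrt(10), 54.15, 59,  89, 40*pi]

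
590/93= 6 + 32/93 = 6.34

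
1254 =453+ 801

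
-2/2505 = -2/2505 = -  0.00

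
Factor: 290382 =2^1*3^1*48397^1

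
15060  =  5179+9881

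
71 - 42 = 29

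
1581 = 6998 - 5417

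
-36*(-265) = 9540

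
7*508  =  3556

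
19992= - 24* ( - 833 )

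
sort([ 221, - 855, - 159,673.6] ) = [ - 855, - 159, 221 , 673.6 ] 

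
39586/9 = 4398 + 4/9=4398.44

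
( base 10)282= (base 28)a2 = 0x11a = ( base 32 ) 8q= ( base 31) 93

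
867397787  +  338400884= 1205798671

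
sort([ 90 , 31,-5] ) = [ - 5, 31, 90] 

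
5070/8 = 633 + 3/4 = 633.75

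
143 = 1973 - 1830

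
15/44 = 15/44 = 0.34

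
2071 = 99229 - 97158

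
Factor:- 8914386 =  - 2^1*3^1*13^1*23^1*4969^1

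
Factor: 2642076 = 2^2*3^2*79^1 * 929^1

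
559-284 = 275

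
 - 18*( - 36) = 648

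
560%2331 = 560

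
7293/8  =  7293/8  =  911.62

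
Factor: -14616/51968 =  - 9/32= -2^ ( - 5)*3^2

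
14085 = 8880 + 5205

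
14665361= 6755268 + 7910093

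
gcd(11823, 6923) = 7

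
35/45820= 7/9164 = 0.00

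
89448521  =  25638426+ 63810095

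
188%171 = 17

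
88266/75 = 29422/25= 1176.88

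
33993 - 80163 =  - 46170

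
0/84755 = 0 = 0.00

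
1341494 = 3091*434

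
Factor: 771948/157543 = 2^2*3^2*41^1*523^1*157543^ ( - 1)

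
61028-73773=  -  12745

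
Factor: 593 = 593^1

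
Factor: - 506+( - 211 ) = - 717 = - 3^1*239^1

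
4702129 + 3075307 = 7777436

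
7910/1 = 7910 = 7910.00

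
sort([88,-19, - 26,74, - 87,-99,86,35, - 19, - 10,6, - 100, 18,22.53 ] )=[ - 100, - 99, - 87, - 26, -19,-19, - 10,6, 18,22.53,35,74, 86,88]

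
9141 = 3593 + 5548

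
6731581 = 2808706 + 3922875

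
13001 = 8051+4950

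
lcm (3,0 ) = 0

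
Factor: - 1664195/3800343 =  - 3^(-1 )*5^1 * 13^1*25603^1*1266781^( - 1)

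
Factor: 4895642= 2^1*23^1 * 106427^1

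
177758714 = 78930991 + 98827723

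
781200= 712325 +68875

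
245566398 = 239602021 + 5964377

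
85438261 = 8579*9959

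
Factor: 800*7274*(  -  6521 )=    - 37947003200 = - 2^6*5^2*3637^1*6521^1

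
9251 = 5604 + 3647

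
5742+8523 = 14265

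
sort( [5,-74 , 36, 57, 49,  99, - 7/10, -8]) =[-74, - 8, - 7/10 , 5,  36,49,57,99 ]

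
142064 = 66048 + 76016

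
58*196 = 11368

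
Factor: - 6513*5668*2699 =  - 99635431116 = - 2^2*3^1*13^2*109^1*167^1*2699^1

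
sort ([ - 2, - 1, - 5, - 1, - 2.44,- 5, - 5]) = [ - 5,-5, - 5 , - 2.44,-2, - 1,-1] 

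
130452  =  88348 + 42104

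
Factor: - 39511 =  - 39511^1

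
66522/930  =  11087/155 = 71.53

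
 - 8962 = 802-9764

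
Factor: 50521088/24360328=6315136/3045041  =  2^7 * 103^1*479^1*3045041^(  -  1)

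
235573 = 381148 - 145575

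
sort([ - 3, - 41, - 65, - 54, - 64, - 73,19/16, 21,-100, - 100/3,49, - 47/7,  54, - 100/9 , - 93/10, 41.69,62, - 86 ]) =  [-100, -86, - 73, - 65,-64, - 54,-41,  -  100/3, - 100/9, - 93/10, - 47/7 , - 3,  19/16, 21,41.69, 49, 54,62 ] 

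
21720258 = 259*83862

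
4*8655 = 34620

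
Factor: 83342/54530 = 5^(-1)*19^ (-1 ) *41^(-1)*5953^1 = 5953/3895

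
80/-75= - 16/15= - 1.07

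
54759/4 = 54759/4 = 13689.75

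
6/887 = 6/887 = 0.01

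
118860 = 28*4245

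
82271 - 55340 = 26931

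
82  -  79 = 3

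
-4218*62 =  - 261516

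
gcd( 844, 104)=4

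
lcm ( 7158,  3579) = 7158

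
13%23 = 13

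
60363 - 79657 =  - 19294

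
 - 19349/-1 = 19349 + 0/1 =19349.00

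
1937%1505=432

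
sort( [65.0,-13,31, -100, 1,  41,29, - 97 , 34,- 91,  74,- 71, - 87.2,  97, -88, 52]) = [ - 100,- 97, - 91, - 88, - 87.2, - 71, - 13,1,29, 31,  34  ,  41,52,65.0,74,97]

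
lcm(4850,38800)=38800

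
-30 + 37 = 7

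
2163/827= 2 + 509/827 = 2.62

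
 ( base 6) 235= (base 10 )95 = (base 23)43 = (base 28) 3B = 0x5f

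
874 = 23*38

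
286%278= 8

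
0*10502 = 0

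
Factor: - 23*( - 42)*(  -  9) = - 2^1*3^3*7^1*23^1 = -  8694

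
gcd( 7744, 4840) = 968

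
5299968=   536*9888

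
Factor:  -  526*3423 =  - 1800498 = - 2^1*3^1*7^1 * 163^1 * 263^1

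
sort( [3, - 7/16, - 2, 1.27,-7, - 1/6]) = [-7, - 2, - 7/16, - 1/6,1.27,3 ]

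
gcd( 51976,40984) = 8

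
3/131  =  3/131 = 0.02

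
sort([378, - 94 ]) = [ - 94, 378]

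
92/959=92/959=0.10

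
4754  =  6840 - 2086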